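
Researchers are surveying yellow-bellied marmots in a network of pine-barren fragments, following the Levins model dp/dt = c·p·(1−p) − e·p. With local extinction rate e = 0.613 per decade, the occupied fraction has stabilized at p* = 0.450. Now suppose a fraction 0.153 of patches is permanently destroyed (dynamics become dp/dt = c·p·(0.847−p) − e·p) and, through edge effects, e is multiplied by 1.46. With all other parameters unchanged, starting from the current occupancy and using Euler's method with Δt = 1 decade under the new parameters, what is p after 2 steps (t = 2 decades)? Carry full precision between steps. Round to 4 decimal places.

0.1908

Balance c(1−p*) = e gives c = e/(1 − 0.45000) = 0.613/0.55000 = 1.11455.
Starting from p₀ = 0.45000; update p ← p + (dp/dt)·Δt with the new parameters.
step 1: Δp = -0.20363, p = 0.24637
step 2: Δp = -0.05557, p = 0.19080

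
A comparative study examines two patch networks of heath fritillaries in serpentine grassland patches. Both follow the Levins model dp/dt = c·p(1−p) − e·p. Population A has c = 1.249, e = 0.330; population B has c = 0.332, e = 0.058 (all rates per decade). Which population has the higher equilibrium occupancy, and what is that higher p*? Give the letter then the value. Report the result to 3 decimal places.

A: p*_A = 1 − 0.330/1.249 = 0.7358.
B: p*_B = 1 − 0.058/0.332 = 0.8253.
B is higher at 0.8253.

B, 0.825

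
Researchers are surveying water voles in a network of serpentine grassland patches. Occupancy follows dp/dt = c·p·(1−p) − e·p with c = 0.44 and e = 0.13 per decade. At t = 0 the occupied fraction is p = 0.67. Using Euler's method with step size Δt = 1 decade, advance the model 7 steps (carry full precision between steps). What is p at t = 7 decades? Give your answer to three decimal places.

Update rule: p ← p + [c·p·(1−p) − e·p]·Δt with Δt = 1.
step 1: Δp = +0.01018, p = 0.68018
step 2: Δp = +0.00729, p = 0.68747
step 3: Δp = +0.00516, p = 0.69264
step 4: Δp = +0.00363, p = 0.69627
step 5: Δp = +0.00254, p = 0.69880
step 6: Δp = +0.00177, p = 0.70057
step 7: Δp = +0.00123, p = 0.70179

0.702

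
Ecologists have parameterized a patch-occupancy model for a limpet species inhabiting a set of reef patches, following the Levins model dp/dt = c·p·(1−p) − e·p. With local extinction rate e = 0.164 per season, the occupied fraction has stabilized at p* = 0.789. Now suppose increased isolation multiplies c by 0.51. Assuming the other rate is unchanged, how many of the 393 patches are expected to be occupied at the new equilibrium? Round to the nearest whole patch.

230

Balance c(1−p*) = e gives c = e/(1 − 0.78900) = 0.164/0.21100 = 0.77725.
New p* = 1 − e/c = 1 − 0.16400/0.39640 = 0.58628.
Expected occupied = 393 × 0.58628 = 230.41 ≈ 230.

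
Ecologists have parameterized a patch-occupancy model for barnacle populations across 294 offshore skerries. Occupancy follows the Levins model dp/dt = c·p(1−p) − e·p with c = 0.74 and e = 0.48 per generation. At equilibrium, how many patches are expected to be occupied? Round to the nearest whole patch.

p* = 1 − e/c = 1 − 0.48/0.74 = 0.3514.
Expected occupied patches = N × p* = 294 × 0.3514 = 103.30 ≈ 103.

103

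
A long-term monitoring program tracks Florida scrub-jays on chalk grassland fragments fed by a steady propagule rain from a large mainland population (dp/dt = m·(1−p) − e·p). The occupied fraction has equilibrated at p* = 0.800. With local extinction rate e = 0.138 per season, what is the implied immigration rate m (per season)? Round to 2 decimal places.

At equilibrium m(1−p*) = e·p*, so m = e·p*/(1−p*).
m = 0.138 × 0.800 / 0.2000 = 0.1104/0.2000 = 0.5520.

0.55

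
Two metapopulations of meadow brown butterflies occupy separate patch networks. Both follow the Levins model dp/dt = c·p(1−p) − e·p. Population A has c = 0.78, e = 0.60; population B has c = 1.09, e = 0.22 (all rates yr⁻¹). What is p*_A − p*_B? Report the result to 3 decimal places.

-0.567

A: p*_A = 1 − 0.60/0.78 = 0.2308.
B: p*_B = 1 − 0.22/1.09 = 0.7982.
p*_A − p*_B = 0.2308 − 0.7982 = -0.5674.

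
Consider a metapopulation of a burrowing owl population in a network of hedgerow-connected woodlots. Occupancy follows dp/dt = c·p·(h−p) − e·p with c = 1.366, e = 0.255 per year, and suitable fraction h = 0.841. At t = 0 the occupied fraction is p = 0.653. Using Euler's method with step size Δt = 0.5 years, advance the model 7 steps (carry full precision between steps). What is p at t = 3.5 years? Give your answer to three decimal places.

Update rule: p ← p + [c·p·(h−p) − e·p]·Δt with Δt = 0.5.
t = 0.5: p = 0.65300 + (+0.00059) = 0.65359
t = 1: p = 0.65359 + (+0.00033) = 0.65392
t = 1.5: p = 0.65392 + (+0.00018) = 0.65410
t = 2: p = 0.65410 + (+0.00010) = 0.65420
t = 2.5: p = 0.65420 + (+0.00006) = 0.65425
t = 3: p = 0.65425 + (+0.00003) = 0.65429
t = 3.5: p = 0.65429 + (+0.00002) = 0.65430

0.654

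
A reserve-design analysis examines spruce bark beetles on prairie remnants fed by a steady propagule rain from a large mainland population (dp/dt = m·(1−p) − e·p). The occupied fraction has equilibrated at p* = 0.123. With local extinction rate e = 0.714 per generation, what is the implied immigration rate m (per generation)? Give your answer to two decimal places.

At equilibrium m(1−p*) = e·p*, so m = e·p*/(1−p*).
m = 0.714 × 0.123 / 0.8770 = 0.0878/0.8770 = 0.1001.

0.10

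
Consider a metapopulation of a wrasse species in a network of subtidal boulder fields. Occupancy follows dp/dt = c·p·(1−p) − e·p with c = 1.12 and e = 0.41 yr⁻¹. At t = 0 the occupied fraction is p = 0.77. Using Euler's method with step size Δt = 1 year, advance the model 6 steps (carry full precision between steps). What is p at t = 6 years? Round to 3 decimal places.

0.634

Update rule: p ← p + [c·p·(1−p) − e·p]·Δt with Δt = 1.
  1  |  dp/dt·Δt = -0.117348  |  p_1 = 0.652652
  2  |  dp/dt·Δt = -0.013686  |  p_2 = 0.638966
  3  |  dp/dt·Δt = -0.003605  |  p_3 = 0.635361
  4  |  dp/dt·Δt = -0.001019  |  p_4 = 0.634342
  5  |  dp/dt·Δt = -0.000293  |  p_5 = 0.634048
  6  |  dp/dt·Δt = -0.000085  |  p_6 = 0.633963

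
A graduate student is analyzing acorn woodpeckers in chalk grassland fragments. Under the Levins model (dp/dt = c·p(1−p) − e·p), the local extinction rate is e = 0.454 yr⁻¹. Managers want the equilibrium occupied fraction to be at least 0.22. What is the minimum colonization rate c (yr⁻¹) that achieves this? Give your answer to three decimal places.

0.582

p* = 1 − e/c ≥ 0.22 requires e/c ≤ 0.7800, i.e. c ≥ e/0.7800.
c_min = 0.454/0.7800 = 0.5821.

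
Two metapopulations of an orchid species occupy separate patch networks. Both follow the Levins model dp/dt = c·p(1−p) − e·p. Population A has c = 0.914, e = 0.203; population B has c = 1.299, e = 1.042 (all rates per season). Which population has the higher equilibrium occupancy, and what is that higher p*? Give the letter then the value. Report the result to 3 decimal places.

A: p*_A = 1 − 0.203/0.914 = 0.7779.
B: p*_B = 1 − 1.042/1.299 = 0.1978.
A is higher at 0.7779.

A, 0.778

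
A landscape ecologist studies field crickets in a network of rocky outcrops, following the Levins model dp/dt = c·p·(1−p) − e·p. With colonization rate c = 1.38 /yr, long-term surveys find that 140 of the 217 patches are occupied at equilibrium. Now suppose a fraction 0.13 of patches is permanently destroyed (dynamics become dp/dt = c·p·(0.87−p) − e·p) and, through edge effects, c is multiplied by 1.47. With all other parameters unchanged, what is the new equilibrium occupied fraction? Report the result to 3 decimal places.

Observed p* = 140/217 = 0.64516.
Balance c(1−p*) = e gives e = 1.38×(1 − 0.64516) = 0.48968.
New p* = 0.87 − e/c = 0.87 − 0.48968/2.02860 = 0.62861.

0.629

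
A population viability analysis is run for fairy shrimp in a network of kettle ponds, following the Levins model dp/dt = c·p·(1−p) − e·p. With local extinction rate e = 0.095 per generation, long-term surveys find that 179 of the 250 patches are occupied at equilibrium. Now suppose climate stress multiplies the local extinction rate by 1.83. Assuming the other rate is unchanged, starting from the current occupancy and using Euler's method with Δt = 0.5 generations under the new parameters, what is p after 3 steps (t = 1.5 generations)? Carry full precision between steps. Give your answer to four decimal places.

0.6435

Observed p* = 179/250 = 0.71600.
Balance c(1−p*) = e gives c = e/(1 − 0.71600) = 0.095/0.28400 = 0.33451.
Starting from p₀ = 0.71600; update p ← p + (dp/dt)·Δt with the new parameters.
step 1: Δp = -0.02823, p = 0.68777
step 2: Δp = -0.02387, p = 0.66390
step 3: Δp = -0.02039, p = 0.64351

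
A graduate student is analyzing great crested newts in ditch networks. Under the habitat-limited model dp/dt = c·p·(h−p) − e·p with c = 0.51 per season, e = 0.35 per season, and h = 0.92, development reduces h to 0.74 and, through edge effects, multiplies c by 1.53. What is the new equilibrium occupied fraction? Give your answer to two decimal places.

Before: p* = h − e/c = 0.92 − 0.35/0.51 = 0.92 − 0.6863 = 0.2337.
After: c = 0.7803, e = 0.35, h = 0.74; p* = 0.74 − 0.35/0.7803 = 0.2915.

0.29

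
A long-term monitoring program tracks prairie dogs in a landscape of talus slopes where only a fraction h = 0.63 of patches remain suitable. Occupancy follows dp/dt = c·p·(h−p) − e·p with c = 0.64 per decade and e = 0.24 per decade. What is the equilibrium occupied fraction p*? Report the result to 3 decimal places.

Setting dp/dt = 0 and dividing by p* gives c·(h−p*) = e.
So p* = h − e/c = 0.63 − 0.24/0.64 = 0.63 − 0.3750 = 0.2550.

0.255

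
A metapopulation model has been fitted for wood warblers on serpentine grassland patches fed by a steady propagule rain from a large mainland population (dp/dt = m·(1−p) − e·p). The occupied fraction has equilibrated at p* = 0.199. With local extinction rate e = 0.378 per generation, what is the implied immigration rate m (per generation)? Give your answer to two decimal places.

At equilibrium m(1−p*) = e·p*, so m = e·p*/(1−p*).
m = 0.378 × 0.199 / 0.8010 = 0.0752/0.8010 = 0.0939.

0.09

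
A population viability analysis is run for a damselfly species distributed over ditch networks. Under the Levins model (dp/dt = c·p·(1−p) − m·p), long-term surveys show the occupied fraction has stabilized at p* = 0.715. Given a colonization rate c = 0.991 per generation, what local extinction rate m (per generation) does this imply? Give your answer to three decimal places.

0.282

At equilibrium c(1−p*) = m.
m = 0.991 × (1 − 0.715) = 0.991 × 0.2850 = 0.2824.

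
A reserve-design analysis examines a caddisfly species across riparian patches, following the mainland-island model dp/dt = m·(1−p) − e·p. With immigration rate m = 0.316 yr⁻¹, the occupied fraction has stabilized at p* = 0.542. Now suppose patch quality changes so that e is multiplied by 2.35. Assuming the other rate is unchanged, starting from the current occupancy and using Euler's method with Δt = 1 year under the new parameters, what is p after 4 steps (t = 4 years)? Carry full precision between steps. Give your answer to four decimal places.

Balance m(1−p*) = e·p* gives e = m(1−p*)/p* = 0.316×0.45800/0.54200 = 0.26703.
Starting from p₀ = 0.54200; update p ← p + (dp/dt)·Δt with the new parameters.
  1  |  dp/dt·Δt = -0.195383  |  p_1 = 0.346617
  2  |  dp/dt·Δt = -0.011037  |  p_2 = 0.335580
  3  |  dp/dt·Δt = -0.000623  |  p_3 = 0.334957
  4  |  dp/dt·Δt = -0.000035  |  p_4 = 0.334921

0.3349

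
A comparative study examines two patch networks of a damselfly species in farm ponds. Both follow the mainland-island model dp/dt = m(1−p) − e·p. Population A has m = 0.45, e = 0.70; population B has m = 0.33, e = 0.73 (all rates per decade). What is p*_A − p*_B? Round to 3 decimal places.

A: p*_A = m/(m+e) = 0.45/1.1500 = 0.3913.
B: p*_B = 0.33/1.0600 = 0.3113.
p*_A − p*_B = 0.3913 − 0.3113 = 0.0800.

0.080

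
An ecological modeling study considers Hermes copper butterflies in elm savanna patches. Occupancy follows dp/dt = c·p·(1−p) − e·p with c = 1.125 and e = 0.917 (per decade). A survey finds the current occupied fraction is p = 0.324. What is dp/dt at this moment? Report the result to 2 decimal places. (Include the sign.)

Colonization term: c·p·(1−p) = 1.125×0.324×0.6760 = 0.24640.
Extinction term: e·p = 0.29711.
dp/dt = 0.24640 − 0.29711 = -0.05071.

-0.05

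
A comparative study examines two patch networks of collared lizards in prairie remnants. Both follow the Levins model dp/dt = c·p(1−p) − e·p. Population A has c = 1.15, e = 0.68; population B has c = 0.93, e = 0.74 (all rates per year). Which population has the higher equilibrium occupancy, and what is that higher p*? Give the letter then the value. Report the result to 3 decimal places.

A: p*_A = 1 − 0.68/1.15 = 0.4087.
B: p*_B = 1 − 0.74/0.93 = 0.2043.
A is higher at 0.4087.

A, 0.409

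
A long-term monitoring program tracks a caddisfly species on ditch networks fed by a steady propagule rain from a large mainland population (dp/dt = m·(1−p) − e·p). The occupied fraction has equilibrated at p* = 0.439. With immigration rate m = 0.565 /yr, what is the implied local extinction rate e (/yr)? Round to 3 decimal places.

0.722

At equilibrium m(1−p*) = e·p*, so e = m(1−p*)/p*.
e = 0.565 × 0.5610 / 0.439 = 0.7220.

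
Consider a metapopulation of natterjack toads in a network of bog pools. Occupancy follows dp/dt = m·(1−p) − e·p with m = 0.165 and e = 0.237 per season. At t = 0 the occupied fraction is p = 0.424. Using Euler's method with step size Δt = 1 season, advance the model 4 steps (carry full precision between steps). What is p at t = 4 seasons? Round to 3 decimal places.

0.412

Update rule: p ← p + [m·(1−p) − e·p]·Δt with Δt = 1.
step 1: Δp = -0.00545, p = 0.41855
step 2: Δp = -0.00326, p = 0.41529
step 3: Δp = -0.00195, p = 0.41335
step 4: Δp = -0.00117, p = 0.41218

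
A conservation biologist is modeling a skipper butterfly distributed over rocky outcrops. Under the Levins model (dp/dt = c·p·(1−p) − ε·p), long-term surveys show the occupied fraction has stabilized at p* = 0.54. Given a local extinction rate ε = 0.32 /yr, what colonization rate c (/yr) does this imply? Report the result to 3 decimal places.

At equilibrium c(1−p*) = ε, so c = ε/(1−p*).
c = 0.32/(1 − 0.54) = 0.32/0.4600 = 0.6957.

0.696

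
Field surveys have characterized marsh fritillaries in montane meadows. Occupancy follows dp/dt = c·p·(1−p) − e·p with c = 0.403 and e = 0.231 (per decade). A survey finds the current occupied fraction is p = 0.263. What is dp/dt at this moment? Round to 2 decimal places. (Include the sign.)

0.02

Colonization term: c·p·(1−p) = 0.403×0.263×0.7370 = 0.07811.
Extinction term: e·p = 0.06075.
dp/dt = 0.07811 − 0.06075 = 0.01736.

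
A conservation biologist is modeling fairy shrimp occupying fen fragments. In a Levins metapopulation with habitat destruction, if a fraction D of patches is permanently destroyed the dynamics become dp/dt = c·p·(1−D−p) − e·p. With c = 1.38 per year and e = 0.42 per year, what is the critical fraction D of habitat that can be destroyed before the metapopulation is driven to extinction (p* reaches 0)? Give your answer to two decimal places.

The nontrivial equilibrium is p* = (1−D) − e/c; extinction occurs when this hits zero.
So D_crit = 1 − e/c = 1 − 0.42/1.38 = 1 − 0.3043 = 0.6957.
Note this equals the original equilibrium occupancy — the Levins extinction-debt result.

0.70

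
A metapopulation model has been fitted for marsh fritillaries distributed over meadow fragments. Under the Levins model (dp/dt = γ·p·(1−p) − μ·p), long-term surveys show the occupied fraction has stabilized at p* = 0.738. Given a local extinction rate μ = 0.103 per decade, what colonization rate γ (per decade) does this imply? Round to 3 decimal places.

At equilibrium γ(1−p*) = μ, so γ = μ/(1−p*).
γ = 0.103/(1 − 0.738) = 0.103/0.2620 = 0.3931.

0.393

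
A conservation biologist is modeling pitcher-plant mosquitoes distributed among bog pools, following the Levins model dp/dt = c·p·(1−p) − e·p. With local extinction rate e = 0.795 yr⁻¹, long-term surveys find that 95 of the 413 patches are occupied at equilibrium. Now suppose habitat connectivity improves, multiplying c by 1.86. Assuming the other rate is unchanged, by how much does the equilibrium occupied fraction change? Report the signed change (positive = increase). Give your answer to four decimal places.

Observed p* = 95/413 = 0.23002.
Balance c(1−p*) = e gives c = e/(1 − 0.23002) = 0.795/0.76998 = 1.03249.
New p* = 1 − e/c = 1 − 0.79500/1.92043 = 0.58603.
Δp* = 0.58603 − 0.23002 = +0.35601.

0.3560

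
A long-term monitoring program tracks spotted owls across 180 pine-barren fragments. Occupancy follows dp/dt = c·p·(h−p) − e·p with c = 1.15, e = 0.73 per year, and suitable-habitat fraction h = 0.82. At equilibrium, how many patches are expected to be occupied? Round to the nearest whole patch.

p* = h − e/c = 0.82 − 0.6348 = 0.1852.
Expected occupied patches = N × p* = 180 × 0.1852 = 33.34 ≈ 33.

33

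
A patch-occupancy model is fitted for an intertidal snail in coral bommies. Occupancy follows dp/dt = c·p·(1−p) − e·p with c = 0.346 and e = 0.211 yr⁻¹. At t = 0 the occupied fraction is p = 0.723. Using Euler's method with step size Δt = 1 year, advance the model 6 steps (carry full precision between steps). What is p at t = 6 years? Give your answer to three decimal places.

0.476

Update rule: p ← p + [c·p·(1−p) − e·p]·Δt with Δt = 1.
  1  |  dp/dt·Δt = -0.083259  |  p_1 = 0.639741
  2  |  dp/dt·Δt = -0.055242  |  p_2 = 0.584499
  3  |  dp/dt·Δt = -0.039300  |  p_3 = 0.545199
  4  |  dp/dt·Δt = -0.029244  |  p_4 = 0.515955
  5  |  dp/dt·Δt = -0.022455  |  p_5 = 0.493501
  6  |  dp/dt·Δt = -0.017643  |  p_6 = 0.475857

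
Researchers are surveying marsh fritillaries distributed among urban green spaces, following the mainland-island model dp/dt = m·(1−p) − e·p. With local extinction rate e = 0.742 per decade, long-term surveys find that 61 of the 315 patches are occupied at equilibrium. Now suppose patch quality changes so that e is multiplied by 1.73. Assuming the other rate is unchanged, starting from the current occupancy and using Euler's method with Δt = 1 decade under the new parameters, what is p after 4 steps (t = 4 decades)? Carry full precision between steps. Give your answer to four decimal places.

Observed p* = 61/315 = 0.19365.
Balance m(1−p*) = e·p* gives m = e·p*/(1−p*) = 0.742×0.19365/0.80635 = 0.17820.
Starting from p₀ = 0.19365; update p ← p + (dp/dt)·Δt with the new parameters.
  1  |  dp/dt·Δt = -0.104893  |  p_1 = 0.088758
  2  |  dp/dt·Δt = +0.048445  |  p_2 = 0.137203
  3  |  dp/dt·Δt = -0.022375  |  p_3 = 0.114829
  4  |  dp/dt·Δt = +0.010334  |  p_4 = 0.125163

0.1252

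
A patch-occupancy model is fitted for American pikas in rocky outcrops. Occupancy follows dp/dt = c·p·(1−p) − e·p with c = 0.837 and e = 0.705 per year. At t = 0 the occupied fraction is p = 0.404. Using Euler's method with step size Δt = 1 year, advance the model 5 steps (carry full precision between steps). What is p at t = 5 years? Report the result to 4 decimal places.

0.2162

Update rule: p ← p + [c·p·(1−p) − e·p]·Δt with Δt = 1.
p: 0.40400 → 0.32072  (Δp = -0.08328)
p: 0.32072 → 0.27696  (Δp = -0.04376)
p: 0.27696 → 0.24931  (Δp = -0.02764)
p: 0.24931 → 0.23020  (Δp = -0.01912)
p: 0.23020 → 0.21623  (Δp = -0.01397)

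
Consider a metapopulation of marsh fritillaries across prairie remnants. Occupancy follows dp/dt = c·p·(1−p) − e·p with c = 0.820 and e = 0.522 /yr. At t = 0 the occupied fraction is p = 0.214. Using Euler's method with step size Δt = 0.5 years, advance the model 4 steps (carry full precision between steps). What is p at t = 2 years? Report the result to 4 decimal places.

0.2635

Update rule: p ← p + [c·p·(1−p) − e·p]·Δt with Δt = 0.5.
t = 0.5: p = 0.21400 + (+0.01311) = 0.22711
t = 1: p = 0.22711 + (+0.01269) = 0.23980
t = 1.5: p = 0.23980 + (+0.01215) = 0.25196
t = 2: p = 0.25196 + (+0.01151) = 0.26347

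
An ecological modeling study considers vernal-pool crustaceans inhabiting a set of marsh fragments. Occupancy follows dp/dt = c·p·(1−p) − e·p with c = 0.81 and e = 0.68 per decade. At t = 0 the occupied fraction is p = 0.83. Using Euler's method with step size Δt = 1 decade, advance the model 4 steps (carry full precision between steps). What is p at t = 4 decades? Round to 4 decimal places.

Update rule: p ← p + [c·p·(1−p) − e·p]·Δt with Δt = 1.
  1  |  dp/dt·Δt = -0.450109  |  p_1 = 0.379891
  2  |  dp/dt·Δt = -0.067511  |  p_2 = 0.312380
  3  |  dp/dt·Δt = -0.038431  |  p_3 = 0.273949
  4  |  dp/dt·Δt = -0.025175  |  p_4 = 0.248773

0.2488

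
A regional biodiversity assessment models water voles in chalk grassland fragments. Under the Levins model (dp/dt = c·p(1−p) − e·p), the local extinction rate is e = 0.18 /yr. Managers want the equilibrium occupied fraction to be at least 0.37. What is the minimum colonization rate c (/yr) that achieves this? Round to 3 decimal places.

0.286

p* = 1 − e/c ≥ 0.37 requires e/c ≤ 0.6300, i.e. c ≥ e/0.6300.
c_min = 0.18/0.6300 = 0.2857.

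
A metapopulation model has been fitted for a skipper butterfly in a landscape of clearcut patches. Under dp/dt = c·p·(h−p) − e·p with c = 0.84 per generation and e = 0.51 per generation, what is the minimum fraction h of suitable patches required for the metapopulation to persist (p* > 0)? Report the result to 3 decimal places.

0.607

p* = h − e/c is positive only when h > e/c.
h_min = e/c = 0.51/0.84 = 0.6071.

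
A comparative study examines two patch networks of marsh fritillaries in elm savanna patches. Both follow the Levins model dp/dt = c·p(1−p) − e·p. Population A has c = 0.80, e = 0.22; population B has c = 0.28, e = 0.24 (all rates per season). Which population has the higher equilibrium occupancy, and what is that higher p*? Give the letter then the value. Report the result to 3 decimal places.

A, 0.725

A: p*_A = 1 − 0.22/0.80 = 0.7250.
B: p*_B = 1 − 0.24/0.28 = 0.1429.
A is higher at 0.7250.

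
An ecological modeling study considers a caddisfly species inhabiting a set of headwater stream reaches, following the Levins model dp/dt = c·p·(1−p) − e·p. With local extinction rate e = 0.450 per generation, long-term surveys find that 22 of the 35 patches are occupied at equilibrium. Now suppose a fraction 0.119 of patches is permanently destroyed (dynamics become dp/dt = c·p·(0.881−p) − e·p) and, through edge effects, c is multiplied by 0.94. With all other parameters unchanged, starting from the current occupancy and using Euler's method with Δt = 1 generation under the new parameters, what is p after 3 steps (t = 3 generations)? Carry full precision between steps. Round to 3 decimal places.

0.493

Observed p* = 22/35 = 0.62857.
Balance c(1−p*) = e gives c = e/(1 − 0.62857) = 0.450/0.37143 = 1.21154.
Starting from p₀ = 0.62857; update p ← p + (dp/dt)·Δt with the new parameters.
step 1: Δp = -0.10216, p = 0.52641
step 2: Δp = -0.02431, p = 0.50210
step 3: Δp = -0.00929, p = 0.49282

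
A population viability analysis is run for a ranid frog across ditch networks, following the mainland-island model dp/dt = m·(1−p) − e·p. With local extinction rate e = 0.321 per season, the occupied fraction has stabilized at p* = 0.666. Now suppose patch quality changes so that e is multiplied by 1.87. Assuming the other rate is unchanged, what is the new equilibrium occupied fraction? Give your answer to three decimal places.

0.516

Balance m(1−p*) = e·p* gives m = e·p*/(1−p*) = 0.321×0.66600/0.33400 = 0.64008.
New p* = m/(m+e) = 0.64008/(0.64008+0.60027) = 0.51605.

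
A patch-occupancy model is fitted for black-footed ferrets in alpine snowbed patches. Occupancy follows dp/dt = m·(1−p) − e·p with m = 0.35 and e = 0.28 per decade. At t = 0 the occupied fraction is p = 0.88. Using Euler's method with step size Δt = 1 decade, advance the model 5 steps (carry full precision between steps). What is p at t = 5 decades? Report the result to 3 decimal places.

0.558

Update rule: p ← p + [m·(1−p) − e·p]·Δt with Δt = 1.
  1  |  dp/dt·Δt = -0.204400  |  p_1 = 0.675600
  2  |  dp/dt·Δt = -0.075628  |  p_2 = 0.599972
  3  |  dp/dt·Δt = -0.027982  |  p_3 = 0.571990
  4  |  dp/dt·Δt = -0.010353  |  p_4 = 0.561636
  5  |  dp/dt·Δt = -0.003831  |  p_5 = 0.557805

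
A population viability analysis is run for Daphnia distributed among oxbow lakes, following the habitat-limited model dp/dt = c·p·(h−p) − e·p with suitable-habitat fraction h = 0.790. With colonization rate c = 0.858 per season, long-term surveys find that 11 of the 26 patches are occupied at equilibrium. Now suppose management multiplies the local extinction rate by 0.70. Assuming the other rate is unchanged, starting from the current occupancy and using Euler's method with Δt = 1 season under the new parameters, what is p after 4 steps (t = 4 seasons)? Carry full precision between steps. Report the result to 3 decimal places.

Observed p* = 11/26 = 0.42308.
Balance c(h−p*) = e gives e = 0.858×(0.79 − 0.42308) = 0.31482.
Starting from p₀ = 0.42308; update p ← p + (dp/dt)·Δt with the new parameters.
t = 1: p = 0.42308 + (+0.03996) = 0.46303
t = 2: p = 0.46303 + (+0.02786) = 0.49089
t = 3: p = 0.49089 + (+0.01780) = 0.50869
t = 4: p = 0.50869 + (+0.01068) = 0.51937

0.519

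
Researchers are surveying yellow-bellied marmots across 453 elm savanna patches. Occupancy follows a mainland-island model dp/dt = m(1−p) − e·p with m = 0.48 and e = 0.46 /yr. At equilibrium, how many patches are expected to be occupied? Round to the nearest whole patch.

p* = m/(m+e) = 0.48/0.9400 = 0.5106.
Expected occupied patches = N × p* = 453 × 0.5106 = 231.32 ≈ 231.

231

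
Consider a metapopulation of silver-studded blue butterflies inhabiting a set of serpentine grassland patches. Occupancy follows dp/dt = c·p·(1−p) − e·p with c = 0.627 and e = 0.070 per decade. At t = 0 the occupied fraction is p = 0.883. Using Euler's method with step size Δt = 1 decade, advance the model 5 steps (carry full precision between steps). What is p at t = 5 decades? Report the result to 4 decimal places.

Update rule: p ← p + [c·p·(1−p) − e·p]·Δt with Δt = 1.
step 1: Δp = +0.00297, p = 0.88597
step 2: Δp = +0.00133, p = 0.88729
step 3: Δp = +0.00059, p = 0.88789
step 4: Δp = +0.00026, p = 0.88815
step 5: Δp = +0.00012, p = 0.88826

0.8883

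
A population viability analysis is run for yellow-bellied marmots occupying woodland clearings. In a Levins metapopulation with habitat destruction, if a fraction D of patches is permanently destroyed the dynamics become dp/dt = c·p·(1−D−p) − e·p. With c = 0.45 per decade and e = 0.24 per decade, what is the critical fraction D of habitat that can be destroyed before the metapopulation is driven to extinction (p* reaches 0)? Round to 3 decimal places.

The nontrivial equilibrium is p* = (1−D) − e/c; extinction occurs when this hits zero.
So D_crit = 1 − e/c = 1 − 0.24/0.45 = 1 − 0.5333 = 0.4667.
Note this equals the original equilibrium occupancy — the Levins extinction-debt result.

0.467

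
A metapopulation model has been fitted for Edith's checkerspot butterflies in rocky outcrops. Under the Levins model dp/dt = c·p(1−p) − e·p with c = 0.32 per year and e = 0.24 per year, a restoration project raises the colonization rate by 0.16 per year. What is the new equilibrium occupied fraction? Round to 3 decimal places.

0.500

Before: p* = 1 − 0.24/0.32 = 0.2500.
After the change, c = 0.48, e = 0.24, so p* = 1 − 0.24/0.48 = 0.5000.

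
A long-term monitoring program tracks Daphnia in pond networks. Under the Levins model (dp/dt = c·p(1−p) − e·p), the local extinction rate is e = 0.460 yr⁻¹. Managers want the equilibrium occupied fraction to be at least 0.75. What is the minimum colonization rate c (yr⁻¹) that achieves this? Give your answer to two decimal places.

1.84

p* = 1 − e/c ≥ 0.75 requires e/c ≤ 0.2500, i.e. c ≥ e/0.2500.
c_min = 0.460/0.2500 = 1.8400.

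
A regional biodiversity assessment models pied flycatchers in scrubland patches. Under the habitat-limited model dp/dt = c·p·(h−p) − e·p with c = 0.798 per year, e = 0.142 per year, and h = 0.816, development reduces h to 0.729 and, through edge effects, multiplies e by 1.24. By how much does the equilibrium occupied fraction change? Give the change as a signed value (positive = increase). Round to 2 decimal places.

-0.13

Before: p* = h − e/c = 0.816 − 0.142/0.798 = 0.816 − 0.1779 = 0.6381.
After: c = 0.798, e = 0.17608, h = 0.729; p* = 0.729 − 0.17608/0.798 = 0.5083.
Δp* = 0.5083 − 0.6381 = -0.1297.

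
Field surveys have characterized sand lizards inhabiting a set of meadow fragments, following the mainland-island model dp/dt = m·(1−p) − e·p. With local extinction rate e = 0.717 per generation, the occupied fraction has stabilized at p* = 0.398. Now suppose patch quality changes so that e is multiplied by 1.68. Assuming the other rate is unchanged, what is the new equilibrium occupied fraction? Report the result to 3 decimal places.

Balance m(1−p*) = e·p* gives m = e·p*/(1−p*) = 0.717×0.39800/0.60200 = 0.47403.
New p* = m/(m+e) = 0.47403/(0.47403+1.20456) = 0.28240.

0.282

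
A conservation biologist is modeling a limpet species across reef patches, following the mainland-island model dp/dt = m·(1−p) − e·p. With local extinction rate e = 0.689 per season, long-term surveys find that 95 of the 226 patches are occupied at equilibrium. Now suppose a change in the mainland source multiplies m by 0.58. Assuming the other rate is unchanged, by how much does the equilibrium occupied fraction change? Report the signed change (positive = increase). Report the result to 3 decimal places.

-0.124

Observed p* = 95/226 = 0.42035.
Balance m(1−p*) = e·p* gives m = e·p*/(1−p*) = 0.689×0.42035/0.57965 = 0.49965.
New p* = m/(m+e) = 0.28980/(0.28980+0.68900) = 0.29608.
Δp* = 0.29608 − 0.42035 = -0.12427.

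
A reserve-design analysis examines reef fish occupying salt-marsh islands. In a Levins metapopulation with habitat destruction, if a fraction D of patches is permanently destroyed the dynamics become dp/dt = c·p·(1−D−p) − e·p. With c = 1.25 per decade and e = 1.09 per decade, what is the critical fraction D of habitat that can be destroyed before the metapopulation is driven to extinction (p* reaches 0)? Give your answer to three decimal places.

The nontrivial equilibrium is p* = (1−D) − e/c; extinction occurs when this hits zero.
So D_crit = 1 − e/c = 1 − 1.09/1.25 = 1 − 0.8720 = 0.1280.
Note this equals the original equilibrium occupancy — the Levins extinction-debt result.

0.128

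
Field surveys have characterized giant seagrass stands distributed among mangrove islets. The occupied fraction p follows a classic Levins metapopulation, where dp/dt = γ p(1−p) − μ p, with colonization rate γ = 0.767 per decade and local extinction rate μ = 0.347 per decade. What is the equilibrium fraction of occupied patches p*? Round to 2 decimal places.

0.55

Setting dp/dt = 0 and dividing through by p* gives γ·(1−p*) = μ.
So p* = 1 − μ/γ = 1 − 0.347/0.767 = 1 − 0.4524 = 0.5476.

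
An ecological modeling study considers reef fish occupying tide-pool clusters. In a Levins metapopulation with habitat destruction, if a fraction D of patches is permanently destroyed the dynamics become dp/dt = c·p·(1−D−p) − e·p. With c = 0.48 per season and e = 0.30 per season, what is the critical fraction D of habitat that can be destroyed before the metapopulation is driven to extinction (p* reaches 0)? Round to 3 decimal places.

The nontrivial equilibrium is p* = (1−D) − e/c; extinction occurs when this hits zero.
So D_crit = 1 − e/c = 1 − 0.30/0.48 = 1 − 0.6250 = 0.3750.
Note this equals the original equilibrium occupancy — the Levins extinction-debt result.

0.375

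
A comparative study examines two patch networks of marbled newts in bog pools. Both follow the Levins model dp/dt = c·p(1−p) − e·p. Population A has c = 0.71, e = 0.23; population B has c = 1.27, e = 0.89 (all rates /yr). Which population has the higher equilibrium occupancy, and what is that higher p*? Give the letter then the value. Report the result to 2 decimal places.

A: p*_A = 1 − 0.23/0.71 = 0.6761.
B: p*_B = 1 − 0.89/1.27 = 0.2992.
A is higher at 0.6761.

A, 0.68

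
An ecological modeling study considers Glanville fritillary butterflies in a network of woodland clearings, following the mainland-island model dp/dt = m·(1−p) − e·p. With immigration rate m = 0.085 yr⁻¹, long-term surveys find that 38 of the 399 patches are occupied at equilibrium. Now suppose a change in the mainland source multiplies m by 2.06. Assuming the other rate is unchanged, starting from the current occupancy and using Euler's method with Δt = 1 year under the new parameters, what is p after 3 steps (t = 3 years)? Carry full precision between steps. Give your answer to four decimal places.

Observed p* = 38/399 = 0.09524.
Balance m(1−p*) = e·p* gives e = m(1−p*)/p* = 0.085×0.90476/0.09524 = 0.80750.
Starting from p₀ = 0.09524; update p ← p + (dp/dt)·Δt with the new parameters.
step 1: Δp = +0.08152, p = 0.17676
step 2: Δp = +0.00142, p = 0.17818
step 3: Δp = +0.00002, p = 0.17820

0.1782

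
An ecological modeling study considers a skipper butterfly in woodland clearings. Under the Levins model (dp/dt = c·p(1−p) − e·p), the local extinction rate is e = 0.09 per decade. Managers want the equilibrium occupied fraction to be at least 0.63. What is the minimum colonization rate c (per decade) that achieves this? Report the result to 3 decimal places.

0.243

p* = 1 − e/c ≥ 0.63 requires e/c ≤ 0.3700, i.e. c ≥ e/0.3700.
c_min = 0.09/0.3700 = 0.2432.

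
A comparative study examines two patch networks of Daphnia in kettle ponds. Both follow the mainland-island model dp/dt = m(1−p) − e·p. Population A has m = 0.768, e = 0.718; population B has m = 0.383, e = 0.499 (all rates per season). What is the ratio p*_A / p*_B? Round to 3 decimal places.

A: p*_A = m/(m+e) = 0.768/1.4860 = 0.5168.
B: p*_B = 0.383/0.8820 = 0.4342.
p*_A / p*_B = 0.5168/0.4342 = 1.1902.

1.190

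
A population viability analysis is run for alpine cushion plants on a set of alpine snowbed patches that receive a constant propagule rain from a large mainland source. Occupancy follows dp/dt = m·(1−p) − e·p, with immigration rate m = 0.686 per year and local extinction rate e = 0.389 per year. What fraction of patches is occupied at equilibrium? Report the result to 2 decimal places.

0.64

At equilibrium the propagule rain into empty patches balances local extinction: m(1−p*) = e·p*.
p* = m/(m+e) = 0.686/(0.686+0.389) = 0.686/1.0750 = 0.6381.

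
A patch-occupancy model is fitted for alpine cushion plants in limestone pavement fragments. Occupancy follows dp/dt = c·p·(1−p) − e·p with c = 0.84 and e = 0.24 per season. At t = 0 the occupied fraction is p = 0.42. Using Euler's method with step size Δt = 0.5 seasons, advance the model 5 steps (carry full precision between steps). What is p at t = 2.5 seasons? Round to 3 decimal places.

Update rule: p ← p + [c·p·(1−p) − e·p]·Δt with Δt = 0.5.
step 1: Δp = +0.05191, p = 0.47191
step 2: Δp = +0.04804, p = 0.51995
step 3: Δp = +0.04244, p = 0.56239
step 4: Δp = +0.03588, p = 0.59827
step 5: Δp = +0.02915, p = 0.62742

0.627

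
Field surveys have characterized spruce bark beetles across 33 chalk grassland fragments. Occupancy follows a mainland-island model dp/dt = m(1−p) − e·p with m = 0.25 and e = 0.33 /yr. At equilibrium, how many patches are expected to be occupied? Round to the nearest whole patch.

p* = m/(m+e) = 0.25/0.5800 = 0.4310.
Expected occupied patches = N × p* = 33 × 0.4310 = 14.22 ≈ 14.

14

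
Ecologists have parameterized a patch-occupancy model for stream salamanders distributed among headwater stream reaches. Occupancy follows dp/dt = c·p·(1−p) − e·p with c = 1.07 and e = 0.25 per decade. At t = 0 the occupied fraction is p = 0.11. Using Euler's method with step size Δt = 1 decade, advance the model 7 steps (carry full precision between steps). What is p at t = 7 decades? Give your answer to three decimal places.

Update rule: p ← p + [c·p·(1−p) − e·p]·Δt with Δt = 1.
p: 0.11000 → 0.18725  (Δp = +0.07725)
p: 0.18725 → 0.30328  (Δp = +0.11603)
p: 0.30328 → 0.45356  (Δp = +0.15027)
p: 0.45356 → 0.60536  (Δp = +0.15180)
p: 0.60536 → 0.70964  (Δp = +0.10428)
p: 0.70964 → 0.75271  (Δp = +0.04306)
p: 0.75271 → 0.76370  (Δp = +0.01099)

0.764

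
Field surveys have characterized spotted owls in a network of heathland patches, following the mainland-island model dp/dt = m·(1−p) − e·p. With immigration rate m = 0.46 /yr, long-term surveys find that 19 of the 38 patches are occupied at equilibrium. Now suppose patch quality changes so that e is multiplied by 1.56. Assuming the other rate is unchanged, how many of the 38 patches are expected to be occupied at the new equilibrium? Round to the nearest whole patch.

Observed p* = 19/38 = 0.50000.
Balance m(1−p*) = e·p* gives e = m(1−p*)/p* = 0.46×0.50000/0.50000 = 0.46000.
New p* = m/(m+e) = 0.46000/(0.46000+0.71760) = 0.39062.
Expected occupied = 38 × 0.39062 = 14.84 ≈ 15.

15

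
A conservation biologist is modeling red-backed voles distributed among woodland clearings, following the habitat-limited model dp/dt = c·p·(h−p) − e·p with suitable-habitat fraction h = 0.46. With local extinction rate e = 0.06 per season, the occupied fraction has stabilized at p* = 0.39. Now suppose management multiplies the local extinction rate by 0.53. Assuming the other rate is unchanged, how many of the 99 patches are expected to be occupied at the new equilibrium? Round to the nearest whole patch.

Balance c(h−p*) = e gives c = e/(0.46 − 0.39000) = 0.06/0.07000 = 0.85714.
New p* = 0.46 − e/c = 0.46 − 0.03180/0.85714 = 0.42290.
Expected occupied = 99 × 0.42290 = 41.87 ≈ 42.

42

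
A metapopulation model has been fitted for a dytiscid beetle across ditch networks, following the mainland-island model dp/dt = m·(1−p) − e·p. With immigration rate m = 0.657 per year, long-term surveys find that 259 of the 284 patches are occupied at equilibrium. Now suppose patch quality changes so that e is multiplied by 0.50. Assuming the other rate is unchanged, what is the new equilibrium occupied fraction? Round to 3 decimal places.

0.954

Observed p* = 259/284 = 0.91197.
Balance m(1−p*) = e·p* gives e = m(1−p*)/p* = 0.657×0.08803/0.91197 = 0.06342.
New p* = m/(m+e) = 0.65700/(0.65700+0.03171) = 0.95396.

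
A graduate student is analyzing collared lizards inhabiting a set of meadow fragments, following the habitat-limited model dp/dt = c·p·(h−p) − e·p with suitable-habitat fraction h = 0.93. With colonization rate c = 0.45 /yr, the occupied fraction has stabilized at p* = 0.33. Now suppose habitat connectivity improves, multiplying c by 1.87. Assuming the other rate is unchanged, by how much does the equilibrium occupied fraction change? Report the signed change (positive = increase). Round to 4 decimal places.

0.2791

Balance c(h−p*) = e gives e = 0.45×(0.93 − 0.33000) = 0.27000.
New p* = 0.93 − e/c = 0.93 − 0.27000/0.84150 = 0.60914.
Δp* = 0.60914 − 0.33000 = +0.27914.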